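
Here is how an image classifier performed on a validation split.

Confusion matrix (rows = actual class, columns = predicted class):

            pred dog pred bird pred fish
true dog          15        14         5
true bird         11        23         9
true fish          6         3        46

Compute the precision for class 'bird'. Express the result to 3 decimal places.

precision = TP/(TP+FP).
bird: TP=23, FP=14+3=17 → 23/40 = 0.5750

0.575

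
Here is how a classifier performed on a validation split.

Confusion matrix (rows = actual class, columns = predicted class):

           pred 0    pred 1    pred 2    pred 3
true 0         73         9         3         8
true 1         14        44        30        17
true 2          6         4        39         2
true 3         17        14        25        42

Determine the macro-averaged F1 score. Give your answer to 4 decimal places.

Per-class F1 score (2·TP/(2·TP+FP+FN)):
  0: TP=73, FP=14+6+17=37, FN=9+3+8=20 → 146/203 = 0.71921
  1: TP=44, FP=9+4+14=27, FN=14+30+17=61 → 88/176 = 0.50000
  2: TP=39, FP=3+30+25=58, FN=6+4+2=12 → 78/148 = 0.52703
  3: TP=42, FP=8+17+2=27, FN=17+14+25=56 → 84/167 = 0.50299
Macro-F1 score = mean = (0.71921 + 0.50000 + 0.52703 + 0.50299) / 4 = 0.5623

0.5623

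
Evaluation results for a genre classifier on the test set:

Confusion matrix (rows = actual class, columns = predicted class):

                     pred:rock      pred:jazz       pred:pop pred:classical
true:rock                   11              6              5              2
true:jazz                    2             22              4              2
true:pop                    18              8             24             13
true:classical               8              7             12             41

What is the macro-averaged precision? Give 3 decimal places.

Per-class precision (TP/(TP+FP)):
  rock: TP=11, FP=2+18+8=28 → 11/39 = 0.2821
  jazz: TP=22, FP=6+8+7=21 → 22/43 = 0.5116
  pop: TP=24, FP=5+4+12=21 → 24/45 = 0.5333
  classical: TP=41, FP=2+2+13=17 → 41/58 = 0.7069
Macro-precision = mean = (0.2821 + 0.5116 + 0.5333 + 0.7069) / 4 = 0.508

0.508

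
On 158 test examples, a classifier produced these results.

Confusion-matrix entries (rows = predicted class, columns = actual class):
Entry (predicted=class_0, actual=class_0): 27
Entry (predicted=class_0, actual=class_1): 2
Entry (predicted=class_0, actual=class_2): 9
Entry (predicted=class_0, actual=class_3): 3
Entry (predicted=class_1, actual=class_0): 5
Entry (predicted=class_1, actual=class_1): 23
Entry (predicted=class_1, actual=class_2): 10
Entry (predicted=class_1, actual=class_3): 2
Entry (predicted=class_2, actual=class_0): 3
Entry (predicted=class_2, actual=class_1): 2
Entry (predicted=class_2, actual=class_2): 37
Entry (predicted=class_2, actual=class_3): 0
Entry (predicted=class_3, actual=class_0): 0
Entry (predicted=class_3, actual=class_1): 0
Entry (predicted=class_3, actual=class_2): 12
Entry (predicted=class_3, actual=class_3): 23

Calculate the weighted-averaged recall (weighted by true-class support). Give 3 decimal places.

Per-class recall (TP/(TP+FN)):
  class_0: TP=27, FN=5+3+0=8 → 27/35 = 0.7714
  class_1: TP=23, FN=2+2+0=4 → 23/27 = 0.8519
  class_2: TP=37, FN=9+10+12=31 → 37/68 = 0.5441
  class_3: TP=23, FN=3+2+0=5 → 23/28 = 0.8214
Weighted-recall = Σ (supportᵢ/N)·recallᵢ with N=158: (35/158)·0.7714 + (27/158)·0.8519 + (68/158)·0.5441 + (28/158)·0.8214 = 0.696

0.696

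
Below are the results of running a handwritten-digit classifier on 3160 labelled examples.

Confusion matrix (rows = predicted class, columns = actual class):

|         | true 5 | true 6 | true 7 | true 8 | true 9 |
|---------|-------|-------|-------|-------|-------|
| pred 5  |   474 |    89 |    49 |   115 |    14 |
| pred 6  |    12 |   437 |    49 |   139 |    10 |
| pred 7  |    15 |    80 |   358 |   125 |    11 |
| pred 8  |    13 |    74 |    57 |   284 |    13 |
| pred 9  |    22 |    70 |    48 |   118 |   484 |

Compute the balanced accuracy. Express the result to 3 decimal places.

Balanced accuracy = mean of per-class recall.
  5: recall = 474/536 = 0.8843
  6: recall = 437/750 = 0.5827
  7: recall = 358/561 = 0.6381
  8: recall = 284/781 = 0.3636
  9: recall = 484/532 = 0.9098
Mean = (0.8843 + 0.5827 + 0.6381 + 0.3636 + 0.9098) / 5 = 0.676

0.676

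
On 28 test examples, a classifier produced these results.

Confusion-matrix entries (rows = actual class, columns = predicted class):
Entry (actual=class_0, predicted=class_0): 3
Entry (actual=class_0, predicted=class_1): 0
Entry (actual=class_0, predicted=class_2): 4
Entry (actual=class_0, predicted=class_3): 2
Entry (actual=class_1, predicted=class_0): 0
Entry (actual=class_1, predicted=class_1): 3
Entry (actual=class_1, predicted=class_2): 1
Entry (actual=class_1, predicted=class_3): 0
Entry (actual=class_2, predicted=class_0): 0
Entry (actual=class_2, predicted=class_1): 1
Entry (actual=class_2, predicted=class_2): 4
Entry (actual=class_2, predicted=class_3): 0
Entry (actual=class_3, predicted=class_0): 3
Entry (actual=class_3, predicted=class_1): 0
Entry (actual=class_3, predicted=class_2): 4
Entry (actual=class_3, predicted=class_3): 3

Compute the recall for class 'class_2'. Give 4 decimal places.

recall = TP/(TP+FN).
class_2: TP=4, FN=0+1+0=1 → 4/5 = 0.80000

0.8000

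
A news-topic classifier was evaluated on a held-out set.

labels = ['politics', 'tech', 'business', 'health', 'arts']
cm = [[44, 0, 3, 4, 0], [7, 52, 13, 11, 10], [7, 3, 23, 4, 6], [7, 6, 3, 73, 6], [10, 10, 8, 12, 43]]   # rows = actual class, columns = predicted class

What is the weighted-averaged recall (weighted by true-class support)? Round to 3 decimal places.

0.644

Per-class recall (TP/(TP+FN)):
  politics: TP=44, FN=0+3+4+0=7 → 44/51 = 0.8627
  tech: TP=52, FN=7+13+11+10=41 → 52/93 = 0.5591
  business: TP=23, FN=7+3+4+6=20 → 23/43 = 0.5349
  health: TP=73, FN=7+6+3+6=22 → 73/95 = 0.7684
  arts: TP=43, FN=10+10+8+12=40 → 43/83 = 0.5181
Weighted-recall = Σ (supportᵢ/N)·recallᵢ with N=365: (51/365)·0.8627 + (93/365)·0.5591 + (43/365)·0.5349 + (95/365)·0.7684 + (83/365)·0.5181 = 0.644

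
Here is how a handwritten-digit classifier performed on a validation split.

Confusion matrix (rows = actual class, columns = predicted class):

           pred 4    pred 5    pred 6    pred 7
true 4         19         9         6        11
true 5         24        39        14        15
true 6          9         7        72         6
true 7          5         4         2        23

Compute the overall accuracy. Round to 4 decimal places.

Accuracy = trace / total = (19+39+72+23=153) / 265 = 153/265 = 0.5774

0.5774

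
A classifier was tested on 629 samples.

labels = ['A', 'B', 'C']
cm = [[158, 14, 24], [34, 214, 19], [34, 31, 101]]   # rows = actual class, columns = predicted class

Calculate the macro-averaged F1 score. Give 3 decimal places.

0.738

Per-class F1 score (2·TP/(2·TP+FP+FN)):
  A: TP=158, FP=34+34=68, FN=14+24=38 → 316/422 = 0.7488
  B: TP=214, FP=14+31=45, FN=34+19=53 → 428/526 = 0.8137
  C: TP=101, FP=24+19=43, FN=34+31=65 → 202/310 = 0.6516
Macro-F1 score = mean = (0.7488 + 0.8137 + 0.6516) / 3 = 0.738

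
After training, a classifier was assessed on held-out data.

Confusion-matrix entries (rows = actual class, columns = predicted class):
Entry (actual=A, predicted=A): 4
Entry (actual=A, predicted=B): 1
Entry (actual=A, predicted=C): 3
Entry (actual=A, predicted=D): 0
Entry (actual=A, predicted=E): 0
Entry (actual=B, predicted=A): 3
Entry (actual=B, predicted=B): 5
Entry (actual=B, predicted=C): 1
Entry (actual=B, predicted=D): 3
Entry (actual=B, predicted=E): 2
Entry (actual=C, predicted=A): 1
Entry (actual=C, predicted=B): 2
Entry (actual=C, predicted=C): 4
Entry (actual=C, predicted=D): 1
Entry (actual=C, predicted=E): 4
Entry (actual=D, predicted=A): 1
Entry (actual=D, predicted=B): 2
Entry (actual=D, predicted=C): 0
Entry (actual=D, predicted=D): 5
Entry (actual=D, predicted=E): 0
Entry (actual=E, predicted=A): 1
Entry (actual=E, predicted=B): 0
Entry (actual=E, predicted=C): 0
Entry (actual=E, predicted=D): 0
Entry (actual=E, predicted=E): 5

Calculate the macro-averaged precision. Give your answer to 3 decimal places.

Per-class precision (TP/(TP+FP)):
  A: TP=4, FP=3+1+1+1=6 → 4/10 = 0.4000
  B: TP=5, FP=1+2+2+0=5 → 5/10 = 0.5000
  C: TP=4, FP=3+1+0+0=4 → 4/8 = 0.5000
  D: TP=5, FP=0+3+1+0=4 → 5/9 = 0.5556
  E: TP=5, FP=0+2+4+0=6 → 5/11 = 0.4545
Macro-precision = mean = (0.4000 + 0.5000 + 0.5000 + 0.5556 + 0.4545) / 5 = 0.482

0.482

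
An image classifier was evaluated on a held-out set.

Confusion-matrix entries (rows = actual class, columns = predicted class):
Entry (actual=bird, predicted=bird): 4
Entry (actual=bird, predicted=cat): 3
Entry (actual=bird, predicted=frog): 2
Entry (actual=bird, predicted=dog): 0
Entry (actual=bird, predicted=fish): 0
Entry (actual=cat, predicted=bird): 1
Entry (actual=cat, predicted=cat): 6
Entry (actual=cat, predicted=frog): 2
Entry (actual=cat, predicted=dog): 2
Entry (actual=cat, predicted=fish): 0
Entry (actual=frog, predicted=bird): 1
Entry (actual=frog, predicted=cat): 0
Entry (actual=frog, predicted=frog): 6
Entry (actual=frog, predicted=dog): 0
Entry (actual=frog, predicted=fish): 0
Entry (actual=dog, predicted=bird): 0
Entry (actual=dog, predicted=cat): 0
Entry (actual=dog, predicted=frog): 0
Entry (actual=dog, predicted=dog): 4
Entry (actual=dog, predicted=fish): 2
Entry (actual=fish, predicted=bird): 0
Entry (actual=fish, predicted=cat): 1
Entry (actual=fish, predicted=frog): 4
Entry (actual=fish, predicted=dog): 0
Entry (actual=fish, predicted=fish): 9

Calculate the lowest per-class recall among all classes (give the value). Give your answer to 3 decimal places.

Per-class recall (TP/(TP+FN)):
  bird: TP=4, FN=3+2+0+0=5 → 4/9 = 0.4444
  cat: TP=6, FN=1+2+2+0=5 → 6/11 = 0.5455
  frog: TP=6, FN=1+0+0+0=1 → 6/7 = 0.8571
  dog: TP=4, FN=0+0+0+2=2 → 4/6 = 0.6667
  fish: TP=9, FN=0+1+4+0=5 → 9/14 = 0.6429
Lowest is class 'bird' with recall = 0.444.

0.444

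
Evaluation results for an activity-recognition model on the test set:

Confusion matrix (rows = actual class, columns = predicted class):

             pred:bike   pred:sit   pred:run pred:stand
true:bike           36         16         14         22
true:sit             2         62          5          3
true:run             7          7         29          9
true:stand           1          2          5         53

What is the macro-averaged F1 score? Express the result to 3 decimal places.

Per-class F1 score (2·TP/(2·TP+FP+FN)):
  bike: TP=36, FP=2+7+1=10, FN=16+14+22=52 → 72/134 = 0.5373
  sit: TP=62, FP=16+7+2=25, FN=2+5+3=10 → 124/159 = 0.7799
  run: TP=29, FP=14+5+5=24, FN=7+7+9=23 → 58/105 = 0.5524
  stand: TP=53, FP=22+3+9=34, FN=1+2+5=8 → 106/148 = 0.7162
Macro-F1 score = mean = (0.5373 + 0.7799 + 0.5524 + 0.7162) / 4 = 0.646

0.646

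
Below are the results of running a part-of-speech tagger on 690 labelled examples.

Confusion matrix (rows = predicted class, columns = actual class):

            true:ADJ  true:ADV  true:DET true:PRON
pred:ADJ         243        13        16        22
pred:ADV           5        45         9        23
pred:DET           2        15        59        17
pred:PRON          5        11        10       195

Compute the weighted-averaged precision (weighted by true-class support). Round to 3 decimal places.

Per-class precision (TP/(TP+FP)):
  ADJ: TP=243, FP=13+16+22=51 → 243/294 = 0.8265
  ADV: TP=45, FP=5+9+23=37 → 45/82 = 0.5488
  DET: TP=59, FP=2+15+17=34 → 59/93 = 0.6344
  PRON: TP=195, FP=5+11+10=26 → 195/221 = 0.8824
Weighted-precision = Σ (supportᵢ/N)·precisionᵢ with N=690: (255/690)·0.8265 + (84/690)·0.5488 + (94/690)·0.6344 + (257/690)·0.8824 = 0.787

0.787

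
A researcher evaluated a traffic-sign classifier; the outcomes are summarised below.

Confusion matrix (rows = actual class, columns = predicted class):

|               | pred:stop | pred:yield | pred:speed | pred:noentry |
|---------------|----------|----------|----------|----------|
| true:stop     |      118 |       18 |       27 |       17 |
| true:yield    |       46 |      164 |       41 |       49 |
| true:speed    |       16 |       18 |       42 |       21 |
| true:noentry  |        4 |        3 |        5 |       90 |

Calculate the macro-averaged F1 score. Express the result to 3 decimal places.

0.585

Per-class F1 score (2·TP/(2·TP+FP+FN)):
  stop: TP=118, FP=46+16+4=66, FN=18+27+17=62 → 236/364 = 0.6484
  yield: TP=164, FP=18+18+3=39, FN=46+41+49=136 → 328/503 = 0.6521
  speed: TP=42, FP=27+41+5=73, FN=16+18+21=55 → 84/212 = 0.3962
  noentry: TP=90, FP=17+49+21=87, FN=4+3+5=12 → 180/279 = 0.6452
Macro-F1 score = mean = (0.6484 + 0.6521 + 0.3962 + 0.6452) / 4 = 0.585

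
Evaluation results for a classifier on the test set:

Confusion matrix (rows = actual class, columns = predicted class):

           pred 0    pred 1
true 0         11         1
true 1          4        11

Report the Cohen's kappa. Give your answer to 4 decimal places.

0.6341

Observed agreement pₒ = trace/N = 22/27 = 0.81481
Expected agreement pₑ = Σ (rowᵢ·colᵢ)/N² = (12·15 + 15·12)/27² = 0.49383
κ = (pₒ − pₑ)/(1 − pₑ) = (0.81481 − 0.49383)/(1 − 0.49383) = 0.6341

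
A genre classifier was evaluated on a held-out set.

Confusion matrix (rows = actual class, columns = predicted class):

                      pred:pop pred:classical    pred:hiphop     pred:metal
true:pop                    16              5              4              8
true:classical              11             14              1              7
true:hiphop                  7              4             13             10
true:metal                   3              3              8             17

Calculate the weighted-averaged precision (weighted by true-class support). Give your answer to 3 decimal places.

0.470

Per-class precision (TP/(TP+FP)):
  pop: TP=16, FP=11+7+3=21 → 16/37 = 0.4324
  classical: TP=14, FP=5+4+3=12 → 14/26 = 0.5385
  hiphop: TP=13, FP=4+1+8=13 → 13/26 = 0.5000
  metal: TP=17, FP=8+7+10=25 → 17/42 = 0.4048
Weighted-precision = Σ (supportᵢ/N)·precisionᵢ with N=131: (33/131)·0.4324 + (33/131)·0.5385 + (34/131)·0.5000 + (31/131)·0.4048 = 0.470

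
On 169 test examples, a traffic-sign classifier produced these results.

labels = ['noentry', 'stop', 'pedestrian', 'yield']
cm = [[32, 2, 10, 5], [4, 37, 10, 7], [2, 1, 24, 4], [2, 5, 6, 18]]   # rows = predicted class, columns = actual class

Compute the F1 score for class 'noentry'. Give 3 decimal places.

0.719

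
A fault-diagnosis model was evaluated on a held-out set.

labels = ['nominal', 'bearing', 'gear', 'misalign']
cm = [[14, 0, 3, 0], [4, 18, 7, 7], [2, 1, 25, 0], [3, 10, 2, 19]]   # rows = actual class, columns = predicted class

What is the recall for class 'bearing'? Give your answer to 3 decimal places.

recall = TP/(TP+FN).
bearing: TP=18, FN=4+7+7=18 → 18/36 = 0.5000

0.500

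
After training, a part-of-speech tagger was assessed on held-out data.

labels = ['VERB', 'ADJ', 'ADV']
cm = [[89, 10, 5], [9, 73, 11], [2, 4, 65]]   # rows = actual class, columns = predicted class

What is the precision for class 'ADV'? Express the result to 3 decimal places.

0.802

Take TP from the diagonal, FP from the rest of the 'ADV' prediction marginal, FN from the rest of the 'ADV' actual marginal.
precision = TP/(TP+FP).
ADV: TP=65, FP=5+11=16 → 65/81 = 0.8025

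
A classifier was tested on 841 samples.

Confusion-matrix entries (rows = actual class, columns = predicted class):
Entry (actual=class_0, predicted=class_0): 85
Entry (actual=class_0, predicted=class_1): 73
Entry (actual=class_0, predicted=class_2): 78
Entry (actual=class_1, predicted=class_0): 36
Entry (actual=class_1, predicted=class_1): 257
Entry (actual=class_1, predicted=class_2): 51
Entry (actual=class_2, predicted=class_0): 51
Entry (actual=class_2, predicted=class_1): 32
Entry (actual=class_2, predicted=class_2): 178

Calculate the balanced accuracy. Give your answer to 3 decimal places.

Balanced accuracy = mean of per-class recall.
  class_0: recall = 85/236 = 0.3602
  class_1: recall = 257/344 = 0.7471
  class_2: recall = 178/261 = 0.6820
Mean = (0.3602 + 0.7471 + 0.6820) / 3 = 0.596

0.596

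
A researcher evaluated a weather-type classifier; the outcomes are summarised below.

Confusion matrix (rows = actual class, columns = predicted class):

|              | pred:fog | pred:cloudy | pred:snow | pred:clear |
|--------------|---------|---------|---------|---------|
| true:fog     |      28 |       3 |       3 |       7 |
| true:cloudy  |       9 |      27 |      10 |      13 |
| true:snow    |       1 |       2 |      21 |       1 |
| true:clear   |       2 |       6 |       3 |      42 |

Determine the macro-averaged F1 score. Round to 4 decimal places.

Per-class F1 score (2·TP/(2·TP+FP+FN)):
  fog: TP=28, FP=9+1+2=12, FN=3+3+7=13 → 56/81 = 0.69136
  cloudy: TP=27, FP=3+2+6=11, FN=9+10+13=32 → 54/97 = 0.55670
  snow: TP=21, FP=3+10+3=16, FN=1+2+1=4 → 42/62 = 0.67742
  clear: TP=42, FP=7+13+1=21, FN=2+6+3=11 → 84/116 = 0.72414
Macro-F1 score = mean = (0.69136 + 0.55670 + 0.67742 + 0.72414) / 4 = 0.6624

0.6624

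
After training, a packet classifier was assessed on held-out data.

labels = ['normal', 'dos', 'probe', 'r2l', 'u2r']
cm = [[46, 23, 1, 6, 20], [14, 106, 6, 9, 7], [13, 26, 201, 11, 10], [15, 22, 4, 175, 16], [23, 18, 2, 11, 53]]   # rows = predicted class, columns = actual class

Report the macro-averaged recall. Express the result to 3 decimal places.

Per-class recall (TP/(TP+FN)):
  normal: TP=46, FN=14+13+15+23=65 → 46/111 = 0.4144
  dos: TP=106, FN=23+26+22+18=89 → 106/195 = 0.5436
  probe: TP=201, FN=1+6+4+2=13 → 201/214 = 0.9393
  r2l: TP=175, FN=6+9+11+11=37 → 175/212 = 0.8255
  u2r: TP=53, FN=20+7+10+16=53 → 53/106 = 0.5000
Macro-recall = mean = (0.4144 + 0.5436 + 0.9393 + 0.8255 + 0.5000) / 5 = 0.645

0.645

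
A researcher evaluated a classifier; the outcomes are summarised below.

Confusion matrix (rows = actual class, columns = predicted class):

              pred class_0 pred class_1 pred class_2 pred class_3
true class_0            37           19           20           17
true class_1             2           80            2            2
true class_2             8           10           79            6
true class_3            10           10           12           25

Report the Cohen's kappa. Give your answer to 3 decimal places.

0.529

Observed agreement pₒ = trace/N = 221/339 = 0.6519
Expected agreement pₑ = Σ (rowᵢ·colᵢ)/N² = (93·57 + 86·119 + 103·113 + 57·50)/339² = 0.2613
κ = (pₒ − pₑ)/(1 − pₑ) = (0.6519 − 0.2613)/(1 − 0.2613) = 0.529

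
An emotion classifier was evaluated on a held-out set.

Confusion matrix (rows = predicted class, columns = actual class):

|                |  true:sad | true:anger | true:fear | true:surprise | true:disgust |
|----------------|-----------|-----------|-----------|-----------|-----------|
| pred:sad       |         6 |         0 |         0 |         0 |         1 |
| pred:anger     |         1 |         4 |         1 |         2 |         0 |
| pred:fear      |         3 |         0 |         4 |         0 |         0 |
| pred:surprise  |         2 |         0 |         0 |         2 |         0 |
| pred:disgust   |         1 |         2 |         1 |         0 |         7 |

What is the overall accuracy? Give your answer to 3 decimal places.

0.622

Accuracy = trace / total = (6+4+4+2+7=23) / 37 = 23/37 = 0.622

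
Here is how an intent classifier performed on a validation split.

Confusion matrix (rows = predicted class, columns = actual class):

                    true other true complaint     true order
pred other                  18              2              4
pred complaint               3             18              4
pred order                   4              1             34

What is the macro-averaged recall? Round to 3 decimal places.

0.796

Per-class recall (TP/(TP+FN)):
  other: TP=18, FN=3+4=7 → 18/25 = 0.7200
  complaint: TP=18, FN=2+1=3 → 18/21 = 0.8571
  order: TP=34, FN=4+4=8 → 34/42 = 0.8095
Macro-recall = mean = (0.7200 + 0.8571 + 0.8095) / 3 = 0.796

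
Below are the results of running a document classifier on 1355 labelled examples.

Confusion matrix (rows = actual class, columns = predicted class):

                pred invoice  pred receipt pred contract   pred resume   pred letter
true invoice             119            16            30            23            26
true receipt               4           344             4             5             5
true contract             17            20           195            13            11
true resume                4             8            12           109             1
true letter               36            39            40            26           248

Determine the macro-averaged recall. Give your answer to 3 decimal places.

Per-class recall (TP/(TP+FN)):
  invoice: TP=119, FN=16+30+23+26=95 → 119/214 = 0.5561
  receipt: TP=344, FN=4+4+5+5=18 → 344/362 = 0.9503
  contract: TP=195, FN=17+20+13+11=61 → 195/256 = 0.7617
  resume: TP=109, FN=4+8+12+1=25 → 109/134 = 0.8134
  letter: TP=248, FN=36+39+40+26=141 → 248/389 = 0.6375
Macro-recall = mean = (0.5561 + 0.9503 + 0.7617 + 0.8134 + 0.6375) / 5 = 0.744

0.744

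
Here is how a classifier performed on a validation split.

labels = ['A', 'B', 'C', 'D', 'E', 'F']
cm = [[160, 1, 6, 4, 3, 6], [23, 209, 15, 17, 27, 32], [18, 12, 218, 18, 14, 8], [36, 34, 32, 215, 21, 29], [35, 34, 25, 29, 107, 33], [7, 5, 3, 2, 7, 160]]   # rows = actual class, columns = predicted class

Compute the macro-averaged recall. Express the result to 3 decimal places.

Per-class recall (TP/(TP+FN)):
  A: TP=160, FN=1+6+4+3+6=20 → 160/180 = 0.8889
  B: TP=209, FN=23+15+17+27+32=114 → 209/323 = 0.6471
  C: TP=218, FN=18+12+18+14+8=70 → 218/288 = 0.7569
  D: TP=215, FN=36+34+32+21+29=152 → 215/367 = 0.5858
  E: TP=107, FN=35+34+25+29+33=156 → 107/263 = 0.4068
  F: TP=160, FN=7+5+3+2+7=24 → 160/184 = 0.8696
Macro-recall = mean = (0.8889 + 0.6471 + 0.7569 + 0.5858 + 0.4068 + 0.8696) / 6 = 0.693

0.693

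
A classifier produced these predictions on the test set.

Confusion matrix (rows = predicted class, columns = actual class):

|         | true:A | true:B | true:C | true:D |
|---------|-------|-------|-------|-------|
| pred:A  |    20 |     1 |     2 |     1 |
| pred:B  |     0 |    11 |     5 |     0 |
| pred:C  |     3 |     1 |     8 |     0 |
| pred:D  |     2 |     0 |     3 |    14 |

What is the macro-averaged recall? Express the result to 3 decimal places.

0.756

Per-class recall (TP/(TP+FN)):
  A: TP=20, FN=0+3+2=5 → 20/25 = 0.8000
  B: TP=11, FN=1+1+0=2 → 11/13 = 0.8462
  C: TP=8, FN=2+5+3=10 → 8/18 = 0.4444
  D: TP=14, FN=1+0+0=1 → 14/15 = 0.9333
Macro-recall = mean = (0.8000 + 0.8462 + 0.4444 + 0.9333) / 4 = 0.756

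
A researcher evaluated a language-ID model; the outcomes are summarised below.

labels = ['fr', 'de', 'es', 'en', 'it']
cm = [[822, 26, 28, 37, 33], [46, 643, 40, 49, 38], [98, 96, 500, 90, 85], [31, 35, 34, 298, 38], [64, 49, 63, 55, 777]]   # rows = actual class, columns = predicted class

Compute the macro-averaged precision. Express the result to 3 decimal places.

Per-class precision (TP/(TP+FP)):
  fr: TP=822, FP=46+98+31+64=239 → 822/1061 = 0.7747
  de: TP=643, FP=26+96+35+49=206 → 643/849 = 0.7574
  es: TP=500, FP=28+40+34+63=165 → 500/665 = 0.7519
  en: TP=298, FP=37+49+90+55=231 → 298/529 = 0.5633
  it: TP=777, FP=33+38+85+38=194 → 777/971 = 0.8002
Macro-precision = mean = (0.7747 + 0.7574 + 0.7519 + 0.5633 + 0.8002) / 5 = 0.730

0.730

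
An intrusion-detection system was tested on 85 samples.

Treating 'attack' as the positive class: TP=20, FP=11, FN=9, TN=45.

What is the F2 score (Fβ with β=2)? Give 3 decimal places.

0.680

Fβ = (1+β²)·TP / ((1+β²)·TP + β²·FN + FP), with β²=4
= 5·20 / (5·20 + 4·9 + 11) = 0.680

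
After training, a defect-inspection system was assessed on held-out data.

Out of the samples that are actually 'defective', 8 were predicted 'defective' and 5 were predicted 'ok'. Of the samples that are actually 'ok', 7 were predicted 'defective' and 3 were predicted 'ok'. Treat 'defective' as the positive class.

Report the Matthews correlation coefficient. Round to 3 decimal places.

-0.088

MCC = (TP·TN − FP·FN) / √((TP+FP)(TP+FN)(TN+FP)(TN+FN))
Numerator = 8·3 − 7·5 = -11
Denominator = √(15·13·10·8) = √15600 = 124.9000
MCC = -11 / 124.9000 = -0.088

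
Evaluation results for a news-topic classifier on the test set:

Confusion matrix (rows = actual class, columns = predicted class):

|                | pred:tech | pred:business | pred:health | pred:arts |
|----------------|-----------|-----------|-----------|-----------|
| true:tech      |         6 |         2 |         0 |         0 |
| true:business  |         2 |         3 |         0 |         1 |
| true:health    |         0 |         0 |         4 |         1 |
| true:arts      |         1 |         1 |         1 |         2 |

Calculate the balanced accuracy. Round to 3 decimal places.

Balanced accuracy = mean of per-class recall.
  tech: recall = 6/8 = 0.7500
  business: recall = 3/6 = 0.5000
  health: recall = 4/5 = 0.8000
  arts: recall = 2/5 = 0.4000
Mean = (0.7500 + 0.5000 + 0.8000 + 0.4000) / 4 = 0.613

0.613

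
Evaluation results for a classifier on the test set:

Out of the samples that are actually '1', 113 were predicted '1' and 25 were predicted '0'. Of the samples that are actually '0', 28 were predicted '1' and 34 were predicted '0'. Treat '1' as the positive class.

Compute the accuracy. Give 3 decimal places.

Accuracy = (TP+TN)/N = (113+34)/200 = 0.735

0.735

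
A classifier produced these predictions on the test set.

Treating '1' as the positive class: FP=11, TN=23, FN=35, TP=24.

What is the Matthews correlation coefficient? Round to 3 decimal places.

MCC = (TP·TN − FP·FN) / √((TP+FP)(TP+FN)(TN+FP)(TN+FN))
Numerator = 24·23 − 11·35 = 167
Denominator = √(35·59·34·58) = √4072180 = 2017.9643
MCC = 167 / 2017.9643 = 0.083

0.083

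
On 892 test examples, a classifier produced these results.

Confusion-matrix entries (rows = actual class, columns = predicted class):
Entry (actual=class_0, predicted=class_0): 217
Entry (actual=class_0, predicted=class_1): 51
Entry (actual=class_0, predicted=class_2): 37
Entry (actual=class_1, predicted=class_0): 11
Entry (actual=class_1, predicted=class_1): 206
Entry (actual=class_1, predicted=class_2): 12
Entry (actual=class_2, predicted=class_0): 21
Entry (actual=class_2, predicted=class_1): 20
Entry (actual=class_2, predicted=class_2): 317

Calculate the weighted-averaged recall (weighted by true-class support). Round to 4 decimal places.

Per-class recall (TP/(TP+FN)):
  class_0: TP=217, FN=51+37=88 → 217/305 = 0.71148
  class_1: TP=206, FN=11+12=23 → 206/229 = 0.89956
  class_2: TP=317, FN=21+20=41 → 317/358 = 0.88547
Weighted-recall = Σ (supportᵢ/N)·recallᵢ with N=892: (305/892)·0.71148 + (229/892)·0.89956 + (358/892)·0.88547 = 0.8296

0.8296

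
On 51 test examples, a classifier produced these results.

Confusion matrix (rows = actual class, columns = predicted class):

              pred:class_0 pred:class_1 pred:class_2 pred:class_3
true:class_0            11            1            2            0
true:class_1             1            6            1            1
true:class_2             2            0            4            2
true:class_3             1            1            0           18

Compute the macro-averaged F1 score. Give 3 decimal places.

Per-class F1 score (2·TP/(2·TP+FP+FN)):
  class_0: TP=11, FP=1+2+1=4, FN=1+2+0=3 → 22/29 = 0.7586
  class_1: TP=6, FP=1+0+1=2, FN=1+1+1=3 → 12/17 = 0.7059
  class_2: TP=4, FP=2+1+0=3, FN=2+0+2=4 → 8/15 = 0.5333
  class_3: TP=18, FP=0+1+2=3, FN=1+1+0=2 → 36/41 = 0.8780
Macro-F1 score = mean = (0.7586 + 0.7059 + 0.5333 + 0.8780) / 4 = 0.719

0.719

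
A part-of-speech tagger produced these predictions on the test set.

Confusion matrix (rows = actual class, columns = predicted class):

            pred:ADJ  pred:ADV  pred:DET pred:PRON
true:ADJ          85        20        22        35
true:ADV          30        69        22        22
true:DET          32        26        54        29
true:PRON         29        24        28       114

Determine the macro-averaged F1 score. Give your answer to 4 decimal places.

0.4935

Per-class F1 score (2·TP/(2·TP+FP+FN)):
  ADJ: TP=85, FP=30+32+29=91, FN=20+22+35=77 → 170/338 = 0.50296
  ADV: TP=69, FP=20+26+24=70, FN=30+22+22=74 → 138/282 = 0.48936
  DET: TP=54, FP=22+22+28=72, FN=32+26+29=87 → 108/267 = 0.40449
  PRON: TP=114, FP=35+22+29=86, FN=29+24+28=81 → 228/395 = 0.57722
Macro-F1 score = mean = (0.50296 + 0.48936 + 0.40449 + 0.57722) / 4 = 0.4935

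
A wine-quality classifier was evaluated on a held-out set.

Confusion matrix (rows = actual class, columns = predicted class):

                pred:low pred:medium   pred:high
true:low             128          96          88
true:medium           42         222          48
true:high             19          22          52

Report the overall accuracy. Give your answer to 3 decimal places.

0.561

Accuracy = trace / total = (128+222+52=402) / 717 = 402/717 = 0.561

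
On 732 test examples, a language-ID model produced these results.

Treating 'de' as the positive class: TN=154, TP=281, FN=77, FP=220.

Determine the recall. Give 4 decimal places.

0.7849

Recall = TP/(TP+FN) = 281/(281+77) = 281/358 = 0.7849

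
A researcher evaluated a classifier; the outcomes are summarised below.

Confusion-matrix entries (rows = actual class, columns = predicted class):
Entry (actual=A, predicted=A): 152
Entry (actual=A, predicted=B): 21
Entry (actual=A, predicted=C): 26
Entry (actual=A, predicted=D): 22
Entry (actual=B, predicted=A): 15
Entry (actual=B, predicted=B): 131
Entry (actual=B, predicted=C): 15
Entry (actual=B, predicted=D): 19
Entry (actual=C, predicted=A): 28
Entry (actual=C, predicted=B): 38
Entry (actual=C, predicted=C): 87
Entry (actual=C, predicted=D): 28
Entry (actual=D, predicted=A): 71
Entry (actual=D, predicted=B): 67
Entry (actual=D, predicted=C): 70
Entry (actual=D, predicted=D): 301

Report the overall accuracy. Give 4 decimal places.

0.6150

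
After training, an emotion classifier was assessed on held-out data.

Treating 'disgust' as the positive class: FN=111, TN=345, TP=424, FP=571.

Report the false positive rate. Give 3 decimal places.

FPR = FP/(FP+TN) = 571/(571+345) = 0.623

0.623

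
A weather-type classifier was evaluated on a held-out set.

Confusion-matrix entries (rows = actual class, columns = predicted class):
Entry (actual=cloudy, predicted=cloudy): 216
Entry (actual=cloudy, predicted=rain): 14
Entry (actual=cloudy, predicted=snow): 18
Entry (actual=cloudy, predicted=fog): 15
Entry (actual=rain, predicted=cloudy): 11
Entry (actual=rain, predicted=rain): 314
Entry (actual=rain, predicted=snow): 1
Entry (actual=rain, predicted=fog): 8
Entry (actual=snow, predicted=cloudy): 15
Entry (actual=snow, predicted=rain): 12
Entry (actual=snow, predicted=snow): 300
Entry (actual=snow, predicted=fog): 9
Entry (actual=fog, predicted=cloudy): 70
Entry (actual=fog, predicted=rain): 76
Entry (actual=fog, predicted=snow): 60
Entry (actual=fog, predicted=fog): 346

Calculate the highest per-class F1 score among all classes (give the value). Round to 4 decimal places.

0.8392

Per-class F1 score (2·TP/(2·TP+FP+FN)):
  cloudy: TP=216, FP=11+15+70=96, FN=14+18+15=47 → 432/575 = 0.75130
  rain: TP=314, FP=14+12+76=102, FN=11+1+8=20 → 628/750 = 0.83733
  snow: TP=300, FP=18+1+60=79, FN=15+12+9=36 → 600/715 = 0.83916
  fog: TP=346, FP=15+8+9=32, FN=70+76+60=206 → 692/930 = 0.74409
Highest is class 'snow' with F1 score = 0.8392.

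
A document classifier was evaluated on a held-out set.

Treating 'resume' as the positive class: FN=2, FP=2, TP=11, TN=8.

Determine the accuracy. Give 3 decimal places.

0.826

Accuracy = (TP+TN)/N = (11+8)/23 = 0.826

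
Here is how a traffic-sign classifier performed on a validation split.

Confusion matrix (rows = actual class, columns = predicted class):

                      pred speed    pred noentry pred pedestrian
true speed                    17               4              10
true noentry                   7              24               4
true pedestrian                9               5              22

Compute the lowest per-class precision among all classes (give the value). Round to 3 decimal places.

Per-class precision (TP/(TP+FP)):
  speed: TP=17, FP=7+9=16 → 17/33 = 0.5152
  noentry: TP=24, FP=4+5=9 → 24/33 = 0.7273
  pedestrian: TP=22, FP=10+4=14 → 22/36 = 0.6111
Lowest is class 'speed' with precision = 0.515.

0.515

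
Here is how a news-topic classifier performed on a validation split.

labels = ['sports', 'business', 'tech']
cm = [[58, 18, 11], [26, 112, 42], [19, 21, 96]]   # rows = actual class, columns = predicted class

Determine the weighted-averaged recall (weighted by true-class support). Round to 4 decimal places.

0.6600

Per-class recall (TP/(TP+FN)):
  sports: TP=58, FN=18+11=29 → 58/87 = 0.66667
  business: TP=112, FN=26+42=68 → 112/180 = 0.62222
  tech: TP=96, FN=19+21=40 → 96/136 = 0.70588
Weighted-recall = Σ (supportᵢ/N)·recallᵢ with N=403: (87/403)·0.66667 + (180/403)·0.62222 + (136/403)·0.70588 = 0.6600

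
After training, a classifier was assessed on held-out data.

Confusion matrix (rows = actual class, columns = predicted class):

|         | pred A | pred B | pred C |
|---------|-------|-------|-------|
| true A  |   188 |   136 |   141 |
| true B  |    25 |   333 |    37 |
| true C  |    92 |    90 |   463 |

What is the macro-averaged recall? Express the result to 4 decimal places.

0.6551

Per-class recall (TP/(TP+FN)):
  A: TP=188, FN=136+141=277 → 188/465 = 0.40430
  B: TP=333, FN=25+37=62 → 333/395 = 0.84304
  C: TP=463, FN=92+90=182 → 463/645 = 0.71783
Macro-recall = mean = (0.40430 + 0.84304 + 0.71783) / 3 = 0.6551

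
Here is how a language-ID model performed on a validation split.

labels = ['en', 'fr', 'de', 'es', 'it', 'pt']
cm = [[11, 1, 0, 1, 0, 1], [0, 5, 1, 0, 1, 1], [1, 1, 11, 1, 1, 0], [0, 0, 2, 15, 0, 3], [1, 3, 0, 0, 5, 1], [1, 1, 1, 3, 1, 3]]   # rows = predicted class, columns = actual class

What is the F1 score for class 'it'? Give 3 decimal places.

F1 score = 2·TP/(2·TP+FP+FN).
it: TP=5, FP=1+3+0+0+1=5, FN=0+1+1+0+1=3 → 10/18 = 0.5556

0.556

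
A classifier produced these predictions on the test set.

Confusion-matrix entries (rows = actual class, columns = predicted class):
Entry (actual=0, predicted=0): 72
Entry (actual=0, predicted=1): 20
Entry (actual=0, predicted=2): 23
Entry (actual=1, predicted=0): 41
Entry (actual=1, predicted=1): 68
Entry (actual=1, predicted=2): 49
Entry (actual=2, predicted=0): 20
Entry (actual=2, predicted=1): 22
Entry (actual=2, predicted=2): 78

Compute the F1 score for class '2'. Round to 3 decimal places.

F1 score = 2·TP/(2·TP+FP+FN).
2: TP=78, FP=23+49=72, FN=20+22=42 → 156/270 = 0.5778

0.578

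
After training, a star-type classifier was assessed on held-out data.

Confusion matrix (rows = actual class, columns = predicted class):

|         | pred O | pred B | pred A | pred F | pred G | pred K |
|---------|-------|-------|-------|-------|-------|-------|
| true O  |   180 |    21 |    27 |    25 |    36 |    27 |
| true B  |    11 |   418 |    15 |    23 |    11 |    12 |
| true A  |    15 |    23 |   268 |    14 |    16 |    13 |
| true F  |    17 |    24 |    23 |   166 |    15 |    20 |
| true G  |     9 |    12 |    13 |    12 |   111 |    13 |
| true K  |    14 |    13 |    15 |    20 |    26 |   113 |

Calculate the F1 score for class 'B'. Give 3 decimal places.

0.835

One-vs-rest for 'B': TP = diagonal; FP = other classes predicted 'B'; FN = 'B' predicted as other.
F1 score = 2·TP/(2·TP+FP+FN).
B: TP=418, FP=21+23+24+12+13=93, FN=11+15+23+11+12=72 → 836/1001 = 0.8352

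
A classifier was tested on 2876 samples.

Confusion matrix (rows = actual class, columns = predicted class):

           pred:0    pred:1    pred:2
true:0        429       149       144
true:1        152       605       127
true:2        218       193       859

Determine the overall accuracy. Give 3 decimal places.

Accuracy = trace / total = (429+605+859=1893) / 2876 = 1893/2876 = 0.658

0.658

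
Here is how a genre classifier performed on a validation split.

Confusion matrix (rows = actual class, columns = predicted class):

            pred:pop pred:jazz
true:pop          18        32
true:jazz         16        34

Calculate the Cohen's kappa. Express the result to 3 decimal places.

0.040

Observed agreement pₒ = trace/N = 52/100 = 0.5200
Expected agreement pₑ = Σ (rowᵢ·colᵢ)/N² = (50·34 + 50·66)/100² = 0.5000
κ = (pₒ − pₑ)/(1 − pₑ) = (0.5200 − 0.5000)/(1 − 0.5000) = 0.040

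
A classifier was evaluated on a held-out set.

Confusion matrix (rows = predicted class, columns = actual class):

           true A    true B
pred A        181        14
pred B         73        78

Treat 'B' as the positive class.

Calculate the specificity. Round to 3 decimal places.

0.713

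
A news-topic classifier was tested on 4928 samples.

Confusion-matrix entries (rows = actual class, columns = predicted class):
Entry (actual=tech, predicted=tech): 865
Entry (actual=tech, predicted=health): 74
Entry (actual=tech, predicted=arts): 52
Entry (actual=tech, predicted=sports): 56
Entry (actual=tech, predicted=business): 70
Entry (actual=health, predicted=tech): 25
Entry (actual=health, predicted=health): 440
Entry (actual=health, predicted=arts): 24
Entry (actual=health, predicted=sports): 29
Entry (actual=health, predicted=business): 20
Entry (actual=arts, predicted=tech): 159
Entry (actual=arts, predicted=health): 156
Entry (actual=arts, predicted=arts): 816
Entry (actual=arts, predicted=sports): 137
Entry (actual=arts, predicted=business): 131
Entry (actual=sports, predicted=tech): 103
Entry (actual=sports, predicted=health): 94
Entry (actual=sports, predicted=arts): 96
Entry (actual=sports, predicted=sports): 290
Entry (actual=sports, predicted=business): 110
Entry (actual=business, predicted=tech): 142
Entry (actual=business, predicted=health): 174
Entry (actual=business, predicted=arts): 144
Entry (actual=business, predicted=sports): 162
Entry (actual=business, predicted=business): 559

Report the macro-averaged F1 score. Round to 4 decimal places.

Per-class F1 score (2·TP/(2·TP+FP+FN)):
  tech: TP=865, FP=25+159+103+142=429, FN=74+52+56+70=252 → 1730/2411 = 0.71754
  health: TP=440, FP=74+156+94+174=498, FN=25+24+29+20=98 → 880/1476 = 0.59621
  arts: TP=816, FP=52+24+96+144=316, FN=159+156+137+131=583 → 1632/2531 = 0.64480
  sports: TP=290, FP=56+29+137+162=384, FN=103+94+96+110=403 → 580/1367 = 0.42429
  business: TP=559, FP=70+20+131+110=331, FN=142+174+144+162=622 → 1118/2071 = 0.53984
Macro-F1 score = mean = (0.71754 + 0.59621 + 0.64480 + 0.42429 + 0.53984) / 5 = 0.5845

0.5845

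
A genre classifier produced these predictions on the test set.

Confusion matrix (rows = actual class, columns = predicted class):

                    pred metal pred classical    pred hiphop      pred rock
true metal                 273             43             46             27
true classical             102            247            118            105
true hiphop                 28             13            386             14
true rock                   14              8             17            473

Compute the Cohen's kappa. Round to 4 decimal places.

Observed agreement pₒ = trace/N = 1379/1914 = 0.72048
Expected agreement pₑ = Σ (rowᵢ·colᵢ)/N² = (389·417 + 572·311 + 441·567 + 512·619)/1914² = 0.24761
κ = (pₒ − pₑ)/(1 − pₑ) = (0.72048 − 0.24761)/(1 − 0.24761) = 0.6285

0.6285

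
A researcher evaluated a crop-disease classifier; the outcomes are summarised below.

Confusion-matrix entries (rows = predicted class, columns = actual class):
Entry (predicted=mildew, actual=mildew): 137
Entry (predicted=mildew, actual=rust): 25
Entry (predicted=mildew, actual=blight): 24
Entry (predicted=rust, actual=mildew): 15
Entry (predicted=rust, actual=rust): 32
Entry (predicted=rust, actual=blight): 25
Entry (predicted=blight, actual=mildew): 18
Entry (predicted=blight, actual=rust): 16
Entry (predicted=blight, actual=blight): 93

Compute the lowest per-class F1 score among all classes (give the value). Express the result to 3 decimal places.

0.441

Per-class F1 score (2·TP/(2·TP+FP+FN)):
  mildew: TP=137, FP=25+24=49, FN=15+18=33 → 274/356 = 0.7697
  rust: TP=32, FP=15+25=40, FN=25+16=41 → 64/145 = 0.4414
  blight: TP=93, FP=18+16=34, FN=24+25=49 → 186/269 = 0.6914
Lowest is class 'rust' with F1 score = 0.441.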